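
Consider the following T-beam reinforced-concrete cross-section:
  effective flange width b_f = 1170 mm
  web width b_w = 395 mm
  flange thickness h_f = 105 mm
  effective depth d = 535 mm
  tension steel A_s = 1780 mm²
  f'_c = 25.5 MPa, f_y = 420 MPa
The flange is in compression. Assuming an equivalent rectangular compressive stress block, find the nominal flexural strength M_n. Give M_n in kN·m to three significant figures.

M_n ≈ 389 kN·m

Tension: T = A_s f_y = 1780 × 420 = 747600 N.
Try a within the flange: a = T/(0.85 f'_c b_f) = 747600/(0.85 × 25.5 × 1170) = 29.48 mm.
Since a = 29.48 ≤ h_f = 105 mm, the stress block lies entirely in the flange; analyse as a rectangular beam of width b_f.
M_n = T(d − a/2) = 747600 × (535 − 14.74) = 388.95 × 10⁶ N·mm.
M_n = 388.95 kN·m.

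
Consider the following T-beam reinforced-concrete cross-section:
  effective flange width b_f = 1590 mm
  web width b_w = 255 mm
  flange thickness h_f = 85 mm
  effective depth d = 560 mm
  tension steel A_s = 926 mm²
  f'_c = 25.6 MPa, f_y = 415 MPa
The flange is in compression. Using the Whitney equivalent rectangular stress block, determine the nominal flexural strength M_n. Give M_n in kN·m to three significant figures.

M_n ≈ 213 kN·m

Tension: T = A_s f_y = 926 × 415 = 384290 N.
Try a within the flange: a = T/(0.85 f'_c b_f) = 384290/(0.85 × 25.6 × 1590) = 11.11 mm.
Since a = 11.11 ≤ h_f = 85 mm, the stress block lies entirely in the flange; analyse as a rectangular beam of width b_f.
M_n = T(d − a/2) = 384290 × (560 − 5.555) = 213.07 × 10⁶ N·mm.
M_n = 213.07 kN·m.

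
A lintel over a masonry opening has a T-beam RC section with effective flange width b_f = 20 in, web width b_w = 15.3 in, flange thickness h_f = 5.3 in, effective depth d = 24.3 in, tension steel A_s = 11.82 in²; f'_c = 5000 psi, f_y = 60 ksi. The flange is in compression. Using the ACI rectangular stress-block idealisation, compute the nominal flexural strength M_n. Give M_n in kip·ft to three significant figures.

M_n ≈ 1180 kip·ft

Tension: T = A_s f_y = 11.82 × 60 = 709.2 kips.
Try a within the flange: a = T/(0.85 f'_c b_f) = 709.2/(0.85 × 5 × 20) = 8.344 in.
a = 8.344 > h_f = 5.3 in: the block extends into the web. Split into flange-overhang and web parts.
C_f = 0.85 f'_c (b_f − b_w) h_f = 0.85 × 5 × (20 − 15.3) × 5.3 = 105.9 kips.
Remaining web compression depth: a_w = (T − C_f)/(0.85 f'_c b_w) = (709.2 − 105.9)/(0.85 × 5 × 15.3) = 9.278 in.
M_n = C_f(d − h_f/2) + (T − C_f)(d − a_w/2) = 105.9 × (24.3 − 2.65) + 603.3 × (24.3 − 4.639) = 2292.7 + 11861.5 = 14154.2 kip·in.
M_n = 14154.2/12 = 1179.52 kip·ft.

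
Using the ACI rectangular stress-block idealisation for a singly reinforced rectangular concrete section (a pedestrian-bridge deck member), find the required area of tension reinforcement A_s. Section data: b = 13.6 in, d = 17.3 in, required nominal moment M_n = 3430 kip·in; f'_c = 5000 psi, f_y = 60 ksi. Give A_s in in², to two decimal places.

A_s ≈ 3.72 in²

From M_n = 0.85 f'_c a b (d − a/2):
a = d − √(d² − 2M_n/(0.85 f'_c b)) = 17.3 − √(17.3² − 2 × 3430/(0.85 × 5 × 13.6)) = 3.861 in.
A_s = 0.85 f'_c a b / f_y = 0.85 × 5 × 3.861 × 13.6 / 60 = 3.719 in².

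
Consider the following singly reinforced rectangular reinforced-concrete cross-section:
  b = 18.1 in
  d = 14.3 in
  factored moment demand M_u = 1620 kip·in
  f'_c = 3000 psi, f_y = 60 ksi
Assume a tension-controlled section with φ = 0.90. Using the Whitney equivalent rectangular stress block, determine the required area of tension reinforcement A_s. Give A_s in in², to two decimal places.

A_s ≈ 2.35 in²

M_n = M_u/φ = 1620/0.90 = 1800 kip·in.
From M_n = 0.85 f'_c a b (d − a/2):
a = d − √(d² − 2M_n/(0.85 f'_c b)) = 14.3 − √(14.3² − 2 × 1800/(0.85 × 3 × 18.1)) = 3.053 in.
A_s = 0.85 f'_c a b / f_y = 0.85 × 3 × 3.053 × 18.1 / 60 = 2.349 in².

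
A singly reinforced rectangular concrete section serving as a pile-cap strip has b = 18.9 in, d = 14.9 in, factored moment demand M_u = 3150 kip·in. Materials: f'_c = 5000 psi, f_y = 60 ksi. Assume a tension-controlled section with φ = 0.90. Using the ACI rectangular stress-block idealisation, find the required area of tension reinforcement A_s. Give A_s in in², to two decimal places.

A_s ≈ 4.40 in²

M_n = M_u/φ = 3150/0.90 = 3500 kip·in.
From M_n = 0.85 f'_c a b (d − a/2):
a = d − √(d² − 2M_n/(0.85 f'_c b)) = 14.9 − √(14.9² − 2 × 3500/(0.85 × 5 × 18.9)) = 3.287 in.
A_s = 0.85 f'_c a b / f_y = 0.85 × 5 × 3.287 × 18.9 / 60 = 4.400 in².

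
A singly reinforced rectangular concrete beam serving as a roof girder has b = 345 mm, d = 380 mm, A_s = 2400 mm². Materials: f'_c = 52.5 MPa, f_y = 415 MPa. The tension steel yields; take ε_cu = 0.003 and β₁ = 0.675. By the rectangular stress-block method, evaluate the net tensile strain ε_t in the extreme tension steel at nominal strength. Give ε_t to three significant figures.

ε_t ≈ 0.00889

a = A_s f_y/(0.85 f'_c b) = 64.69 mm.
β₁ = 0.675, so c = a/β₁ = 64.69/0.675 = 95.84 mm.
From the linear strain diagram with ε_cu = 0.003: ε_t = 0.003 (d − c)/c = 0.003 × (380 − 95.84)/95.84 = 0.00889.
Since ε_t ≥ 0.005, the section is tension-controlled.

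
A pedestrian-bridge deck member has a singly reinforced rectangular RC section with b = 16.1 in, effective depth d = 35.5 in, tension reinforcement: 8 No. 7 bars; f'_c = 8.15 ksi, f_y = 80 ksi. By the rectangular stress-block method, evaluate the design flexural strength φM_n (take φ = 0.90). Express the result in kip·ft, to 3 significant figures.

A_s = 8 × 0.6 = 4.8 in².
T = A_s f_y = 4.8 × 80 = 384 kips.
a = T/(0.85 f'_c b) = 384/(0.85 × 8.15 × 16.1) = 3.443 in.
M_n = T(d − a/2) = 384 × (35.5 − 1.7215) = 12970.9 kip·in = 12970.9/12 = 1080.91 kip·ft.
φM_n = 0.90 × 1080.91 = 972.82 kip·ft.

φM_n ≈ 973 kip·ft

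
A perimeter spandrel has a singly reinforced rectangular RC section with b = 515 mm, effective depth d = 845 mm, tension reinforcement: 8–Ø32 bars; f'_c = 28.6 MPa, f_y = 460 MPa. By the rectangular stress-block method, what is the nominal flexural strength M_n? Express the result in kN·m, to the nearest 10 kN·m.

M_n ≈ 2150 kN·m

A_s = 8 × 804 = 6432 mm².
T = A_s f_y = 6432 × 460 = 2958720 N = 2958.72 kN.
From C = T: a = T/(0.85 f'_c b) = 2958720/(0.85 × 28.6 × 515) = 236.33 mm.
M_n = T(d − a/2) = 2958.72 kN × (845 − 118.165) mm = 2150.50 kN·m.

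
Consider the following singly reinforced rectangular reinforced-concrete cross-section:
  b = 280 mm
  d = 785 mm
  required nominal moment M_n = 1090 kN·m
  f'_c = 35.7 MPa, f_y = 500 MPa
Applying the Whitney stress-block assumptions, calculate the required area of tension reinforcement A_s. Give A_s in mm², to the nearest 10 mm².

A_s ≈ 3150 mm²

With M_n = 0.85 f'_c a b (d − a/2), solve the quadratic for a:
a = d − √(d² − 2M_n/(0.85 f'_c b)) = 785 − √(785² − 2 × 1090×10⁶/(0.85 × 35.7 × 280)) = 185.29 mm.
A_s = 0.85 f'_c a b / f_y = 0.85 × 35.7 × 185.29 × 280 / 500 = 3148.7 mm².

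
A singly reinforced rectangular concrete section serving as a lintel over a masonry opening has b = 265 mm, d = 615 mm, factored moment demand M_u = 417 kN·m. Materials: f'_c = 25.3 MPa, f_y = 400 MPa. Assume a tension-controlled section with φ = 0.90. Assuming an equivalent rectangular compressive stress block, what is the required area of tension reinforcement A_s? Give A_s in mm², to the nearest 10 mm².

A_s ≈ 2150 mm²

M_n = M_u/φ = 417/0.90 = 463.333 kN·m.
With M_n = 0.85 f'_c a b (d − a/2), solve the quadratic for a:
a = d − √(d² − 2M_n/(0.85 f'_c b)) = 615 − √(615² − 2 × 463.333×10⁶/(0.85 × 25.3 × 265)) = 150.65 mm.
A_s = 0.85 f'_c a b / f_y = 0.85 × 25.3 × 150.65 × 265 / 400 = 2146.3 mm².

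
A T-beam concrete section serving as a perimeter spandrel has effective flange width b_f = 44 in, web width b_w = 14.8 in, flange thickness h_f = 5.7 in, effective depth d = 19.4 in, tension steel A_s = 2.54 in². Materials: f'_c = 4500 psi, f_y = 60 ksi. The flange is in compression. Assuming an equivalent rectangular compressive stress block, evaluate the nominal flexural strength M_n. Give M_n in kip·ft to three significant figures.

M_n ≈ 241 kip·ft

Tension: T = A_s f_y = 2.54 × 60 = 152.4 kips.
Try a within the flange: a = T/(0.85 f'_c b_f) = 152.4/(0.85 × 4.5 × 44) = 0.906 in.
Since a = 0.906 ≤ h_f = 5.7 in, the stress block lies entirely in the flange; analyse as a rectangular beam of width b_f.
M_n = T(d − a/2) = 152.4 × (19.4 − 0.453) = 2887.5 kip·in.
M_n = 2887.5/12 = 240.63 kip·ft.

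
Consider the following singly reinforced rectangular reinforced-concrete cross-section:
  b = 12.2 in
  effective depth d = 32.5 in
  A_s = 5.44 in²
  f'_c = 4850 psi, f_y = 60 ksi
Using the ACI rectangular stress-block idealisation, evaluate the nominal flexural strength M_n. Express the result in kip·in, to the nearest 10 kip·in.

M_n ≈ 9550 kip·in

T = A_s f_y = 5.44 × 60 = 326.4 kips.
a = T/(0.85 f'_c b) = 326.4/(0.85 × 4.85 × 12.2) = 6.490 in.
M_n = T(d − a/2) = 326.4 × (32.5 − 3.245) = 9548.8 kip·in.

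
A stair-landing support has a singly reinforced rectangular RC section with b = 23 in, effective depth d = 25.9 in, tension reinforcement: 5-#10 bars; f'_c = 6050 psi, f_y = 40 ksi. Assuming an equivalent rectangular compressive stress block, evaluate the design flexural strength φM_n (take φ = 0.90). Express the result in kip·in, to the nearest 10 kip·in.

φM_n ≈ 5680 kip·in

A_s = 5 × 1.27 = 6.35 in².
T = A_s f_y = 6.35 × 40 = 254 kips.
a = T/(0.85 f'_c b) = 254/(0.85 × 6.05 × 23) = 2.147 in.
M_n = T(d − a/2) = 254 × (25.9 − 1.0735) = 6305.9 kip·in.
φM_n = 0.90 × 6305.9 = 5675.3 kip·in.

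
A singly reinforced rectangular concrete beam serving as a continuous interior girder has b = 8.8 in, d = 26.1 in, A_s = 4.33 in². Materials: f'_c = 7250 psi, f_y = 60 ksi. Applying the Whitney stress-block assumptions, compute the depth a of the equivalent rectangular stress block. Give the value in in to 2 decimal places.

T = A_s f_y = 4.33 × 60 = 259.8 kips.
a = T/(0.85 f'_c b) = 259.8/(0.85 × 7.25 × 8.8) = 4.79 in.

a ≈ 4.79 in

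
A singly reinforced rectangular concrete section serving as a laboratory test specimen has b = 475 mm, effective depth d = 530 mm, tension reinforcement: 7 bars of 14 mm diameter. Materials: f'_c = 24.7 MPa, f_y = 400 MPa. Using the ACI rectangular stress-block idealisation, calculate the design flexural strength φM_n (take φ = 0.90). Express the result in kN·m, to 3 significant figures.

A_s = 7 × 154 = 1078 mm².
T = A_s f_y = 1078 × 400 = 431200 N = 431.2 kN.
From C = T: a = T/(0.85 f'_c b) = 431200/(0.85 × 24.7 × 475) = 43.24 mm.
M_n = T(d − a/2) = 431.2 kN × (530 − 21.62) mm = 219.21 kN·m.
φM_n = 0.90 × 219.21 = 197.29 kN·m.

φM_n ≈ 197 kN·m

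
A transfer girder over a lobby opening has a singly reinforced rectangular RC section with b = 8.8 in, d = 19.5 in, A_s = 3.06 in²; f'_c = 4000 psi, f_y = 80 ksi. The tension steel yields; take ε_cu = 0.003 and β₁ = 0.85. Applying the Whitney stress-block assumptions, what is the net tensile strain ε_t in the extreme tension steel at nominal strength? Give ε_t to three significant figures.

a = A_s f_y/(0.85 f'_c b) = 8.182 in.
β₁ = 0.85, so c = a/β₁ = 8.182/0.85 = 9.626 in.
From the linear strain diagram with ε_cu = 0.003: ε_t = 0.003 (d − c)/c = 0.003 × (19.5 − 9.626)/9.626 = 0.00308.
ε_t < 0.004 — the section is over-reinforced for flexure under ACI limits.

ε_t ≈ 0.00308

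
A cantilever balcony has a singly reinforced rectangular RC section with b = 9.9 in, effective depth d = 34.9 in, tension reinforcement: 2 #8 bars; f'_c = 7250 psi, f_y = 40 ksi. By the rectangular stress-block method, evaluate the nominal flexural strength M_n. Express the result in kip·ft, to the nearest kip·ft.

A_s = 2 × 0.79 = 1.58 in².
T = A_s f_y = 1.58 × 40 = 63.2 kips.
a = T/(0.85 f'_c b) = 63.2/(0.85 × 7.25 × 9.9) = 1.036 in.
M_n = T(d − a/2) = 63.2 × (34.9 − 0.518) = 2172.9 kip·in = 2172.9/12 = 181.08 kip·ft.

M_n ≈ 181 kip·ft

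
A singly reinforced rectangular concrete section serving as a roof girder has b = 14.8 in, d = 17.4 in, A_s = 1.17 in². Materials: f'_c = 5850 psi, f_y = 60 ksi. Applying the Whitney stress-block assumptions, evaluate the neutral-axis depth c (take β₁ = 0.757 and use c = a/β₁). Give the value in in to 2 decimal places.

T = A_s f_y = 1.17 × 60 = 70.2 kips.
a = T/(0.85 f'_c b) = 70.2/(0.85 × 5.85 × 14.8) = 0.9539 in.
With β₁ = 0.757, c = a/β₁ = 0.9539/0.757 = 1.26 in.

c ≈ 1.26 in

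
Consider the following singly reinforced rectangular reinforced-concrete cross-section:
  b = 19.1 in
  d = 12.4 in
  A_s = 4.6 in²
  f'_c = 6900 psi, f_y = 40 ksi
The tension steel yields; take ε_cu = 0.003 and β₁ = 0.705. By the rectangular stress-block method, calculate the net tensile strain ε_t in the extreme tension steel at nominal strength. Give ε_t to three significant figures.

a = A_s f_y/(0.85 f'_c b) = 1.643 in.
β₁ = 0.705, so c = a/β₁ = 1.643/0.705 = 2.330 in.
From the linear strain diagram with ε_cu = 0.003: ε_t = 0.003 (d − c)/c = 0.003 × (12.4 − 2.330)/2.330 = 0.0130.
Since ε_t ≥ 0.005, the section is tension-controlled.

ε_t ≈ 0.0130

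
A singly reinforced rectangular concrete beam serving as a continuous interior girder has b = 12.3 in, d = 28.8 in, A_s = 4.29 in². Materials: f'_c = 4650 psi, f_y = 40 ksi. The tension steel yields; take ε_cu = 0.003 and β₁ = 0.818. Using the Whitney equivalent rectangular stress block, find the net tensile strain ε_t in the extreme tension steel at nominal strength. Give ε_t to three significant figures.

a = A_s f_y/(0.85 f'_c b) = 3.530 in.
β₁ = 0.818, so c = a/β₁ = 3.530/0.818 = 4.315 in.
From the linear strain diagram with ε_cu = 0.003: ε_t = 0.003 (d − c)/c = 0.003 × (28.8 − 4.315)/4.315 = 0.0170.
Since ε_t ≥ 0.005, the section is tension-controlled.

ε_t ≈ 0.0170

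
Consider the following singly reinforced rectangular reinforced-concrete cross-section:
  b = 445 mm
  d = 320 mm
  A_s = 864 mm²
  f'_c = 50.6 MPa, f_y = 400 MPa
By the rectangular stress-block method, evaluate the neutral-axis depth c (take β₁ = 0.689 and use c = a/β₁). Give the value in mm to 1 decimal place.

T = A_s f_y = 864 × 400 = 345600 N = 345.6 kN.
Setting C = 0.85 f'_c a b equal to T: a = 345600/(0.85 × 50.6 × 445) = 18.057 mm.
With β₁ = 0.689, c = a/β₁ = 18.057/0.689 = 26.2 mm.

c ≈ 26.2 mm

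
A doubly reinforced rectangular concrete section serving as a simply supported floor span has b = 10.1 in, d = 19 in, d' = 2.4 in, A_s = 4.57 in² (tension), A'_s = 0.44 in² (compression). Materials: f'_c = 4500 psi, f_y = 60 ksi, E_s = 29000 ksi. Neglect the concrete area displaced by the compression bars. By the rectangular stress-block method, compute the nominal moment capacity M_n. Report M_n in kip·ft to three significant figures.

Assume both steels yield.
a = (A_s − A'_s) f_y/(0.85 f'_c b) = (4.57 − 0.44) × 60/(0.85 × 4.5 × 10.1) = 6.414 in.
c = a/β₁ = 6.414/0.825 = 7.775 in; ε'_s = 0.003(c − d')/c = 0.0021 ≥ ε_y = 0.0021, so the compression steel yields.
M_n = (A_s − A'_s) f_y (d − a/2) + A'_s f_y (d − d') = 247.8 × (19 − 3.207) + 26.4 × (19 − 2.4) = 3913.5 + 438.2 = 4351.7 kip·in = 4351.7/12 = 362.64 kip·ft.

M_n ≈ 363 kip·ft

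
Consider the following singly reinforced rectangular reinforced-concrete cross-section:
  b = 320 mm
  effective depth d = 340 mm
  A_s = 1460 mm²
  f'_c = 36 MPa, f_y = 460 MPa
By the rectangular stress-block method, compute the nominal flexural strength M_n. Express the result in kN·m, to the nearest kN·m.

T = A_s f_y = 1460 × 460 = 671600 N = 671.6 kN.
From C = T: a = T/(0.85 f'_c b) = 671600/(0.85 × 36 × 320) = 68.59 mm.
M_n = T(d − a/2) = 671.6 kN × (340 − 34.295) mm = 205.31 kN·m.

M_n ≈ 205 kN·m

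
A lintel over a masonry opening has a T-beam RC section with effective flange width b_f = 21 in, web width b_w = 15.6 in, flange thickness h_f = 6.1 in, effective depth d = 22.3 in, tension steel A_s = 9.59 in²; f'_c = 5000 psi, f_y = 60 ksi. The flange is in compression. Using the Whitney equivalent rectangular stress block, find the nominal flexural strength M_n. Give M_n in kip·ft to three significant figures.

Tension: T = A_s f_y = 9.59 × 60 = 575.4 kips.
Try a within the flange: a = T/(0.85 f'_c b_f) = 575.4/(0.85 × 5 × 21) = 6.447 in.
a = 6.447 > h_f = 6.1 in: the block extends into the web. Split into flange-overhang and web parts.
C_f = 0.85 f'_c (b_f − b_w) h_f = 0.85 × 5 × (21 − 15.6) × 6.1 = 140.0 kips.
Remaining web compression depth: a_w = (T − C_f)/(0.85 f'_c b_w) = (575.4 − 140.0)/(0.85 × 5 × 15.6) = 6.567 in.
M_n = C_f(d − h_f/2) + (T − C_f)(d − a_w/2) = 140.0 × (22.3 − 3.05) + 435.4 × (22.3 − 3.2835) = 2695.0 + 8279.8 = 10974.8 kip·in.
M_n = 10974.8/12 = 914.57 kip·ft.

M_n ≈ 915 kip·ft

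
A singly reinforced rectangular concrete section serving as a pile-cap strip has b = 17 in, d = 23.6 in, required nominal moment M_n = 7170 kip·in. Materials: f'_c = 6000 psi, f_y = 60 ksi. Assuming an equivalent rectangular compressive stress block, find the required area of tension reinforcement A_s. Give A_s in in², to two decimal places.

A_s ≈ 5.51 in²

From M_n = 0.85 f'_c a b (d − a/2):
a = d − √(d² − 2M_n/(0.85 f'_c b)) = 23.6 − √(23.6² − 2 × 7170/(0.85 × 6 × 17)) = 3.812 in.
A_s = 0.85 f'_c a b / f_y = 0.85 × 6 × 3.812 × 17 / 60 = 5.508 in².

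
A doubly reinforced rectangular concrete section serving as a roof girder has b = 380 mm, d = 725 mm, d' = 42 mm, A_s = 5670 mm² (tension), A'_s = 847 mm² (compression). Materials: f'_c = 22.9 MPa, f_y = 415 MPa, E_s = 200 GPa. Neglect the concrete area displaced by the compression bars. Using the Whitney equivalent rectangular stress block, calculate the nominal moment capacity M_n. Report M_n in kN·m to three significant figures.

M_n ≈ 1420 kN·m

Assume both tension and compression steel yield.
Net tension couple steel: A_s − A'_s = 4823 mm².
a = (A_s − A'_s) f_y / (0.85 f'_c b) = 2001545/(0.85 × 22.9 × 380) = 270.60 mm.
c = a/β₁ = 270.60/0.85 = 318.35 mm; ε'_s = 0.003(c − d')/c = 0.0026 ≥ f_y/E_s = 0.0021, so compression steel does yield.
M_n = (A_s − A'_s) f_y (d − a/2) + A'_s f_y (d − d') = [2001545 × (725 − 135.3) + 351505 × (725 − 42)] × 10⁻⁶ = 1180.31 + 240.08 = 1420.39 kN·m.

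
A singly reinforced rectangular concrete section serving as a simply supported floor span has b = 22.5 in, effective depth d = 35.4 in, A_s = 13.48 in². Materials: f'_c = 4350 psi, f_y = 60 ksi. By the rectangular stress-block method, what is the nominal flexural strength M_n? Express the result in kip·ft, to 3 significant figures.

T = A_s f_y = 13.48 × 60 = 808.8 kips.
a = T/(0.85 f'_c b) = 808.8/(0.85 × 4.35 × 22.5) = 9.722 in.
M_n = T(d − a/2) = 808.8 × (35.4 − 4.861) = 24699.9 kip·in = 24699.9/12 = 2058.33 kip·ft.

M_n ≈ 2060 kip·ft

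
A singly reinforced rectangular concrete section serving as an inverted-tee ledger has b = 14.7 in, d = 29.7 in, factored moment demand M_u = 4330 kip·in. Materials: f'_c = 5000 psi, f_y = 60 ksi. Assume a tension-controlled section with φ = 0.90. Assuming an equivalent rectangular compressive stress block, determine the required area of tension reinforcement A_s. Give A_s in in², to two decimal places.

A_s ≈ 2.83 in²

M_n = M_u/φ = 4330/0.90 = 4811.11 kip·in.
From M_n = 0.85 f'_c a b (d − a/2):
a = d − √(d² − 2M_n/(0.85 f'_c b)) = 29.7 − √(29.7² − 2 × 4811.11/(0.85 × 5 × 14.7)) = 2.717 in.
A_s = 0.85 f'_c a b / f_y = 0.85 × 5 × 2.717 × 14.7 / 60 = 2.829 in².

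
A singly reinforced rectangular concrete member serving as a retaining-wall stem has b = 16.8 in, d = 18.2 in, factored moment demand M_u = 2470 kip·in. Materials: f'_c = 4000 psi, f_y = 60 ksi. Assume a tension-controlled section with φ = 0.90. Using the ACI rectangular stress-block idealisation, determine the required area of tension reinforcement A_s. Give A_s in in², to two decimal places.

M_n = M_u/φ = 2470/0.90 = 2744.44 kip·in.
From M_n = 0.85 f'_c a b (d − a/2):
a = d − √(d² − 2M_n/(0.85 f'_c b)) = 18.2 − √(18.2² − 2 × 2744.44/(0.85 × 4 × 16.8)) = 2.866 in.
A_s = 0.85 f'_c a b / f_y = 0.85 × 4 × 2.866 × 16.8 / 60 = 2.728 in².

A_s ≈ 2.73 in²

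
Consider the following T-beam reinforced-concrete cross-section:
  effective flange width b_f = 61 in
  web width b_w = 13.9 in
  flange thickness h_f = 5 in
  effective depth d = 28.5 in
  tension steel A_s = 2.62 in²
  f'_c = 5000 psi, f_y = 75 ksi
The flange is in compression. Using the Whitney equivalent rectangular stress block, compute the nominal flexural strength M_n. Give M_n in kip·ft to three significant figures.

M_n ≈ 460 kip·ft

Tension: T = A_s f_y = 2.62 × 75 = 196.5 kips.
Try a within the flange: a = T/(0.85 f'_c b_f) = 196.5/(0.85 × 5 × 61) = 0.758 in.
Since a = 0.758 ≤ h_f = 5 in, the stress block lies entirely in the flange; analyse as a rectangular beam of width b_f.
M_n = T(d − a/2) = 196.5 × (28.5 − 0.379) = 5525.8 kip·in.
M_n = 5525.8/12 = 460.48 kip·ft.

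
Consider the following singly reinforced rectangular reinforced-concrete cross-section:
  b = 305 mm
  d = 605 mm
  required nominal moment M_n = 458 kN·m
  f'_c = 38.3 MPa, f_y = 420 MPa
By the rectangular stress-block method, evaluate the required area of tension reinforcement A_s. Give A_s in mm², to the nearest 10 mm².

A_s ≈ 1930 mm²

With M_n = 0.85 f'_c a b (d − a/2), solve the quadratic for a:
a = d − √(d² − 2M_n/(0.85 f'_c b)) = 605 − √(605² − 2 × 458×10⁶/(0.85 × 38.3 × 305)) = 81.77 mm.
A_s = 0.85 f'_c a b / f_y = 0.85 × 38.3 × 81.77 × 305 / 420 = 1933.1 mm².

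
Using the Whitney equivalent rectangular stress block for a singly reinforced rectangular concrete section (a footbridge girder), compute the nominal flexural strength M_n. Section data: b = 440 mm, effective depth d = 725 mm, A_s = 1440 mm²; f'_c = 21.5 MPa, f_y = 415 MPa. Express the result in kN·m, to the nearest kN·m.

T = A_s f_y = 1440 × 415 = 597600 N = 597.6 kN.
From C = T: a = T/(0.85 f'_c b) = 597600/(0.85 × 21.5 × 440) = 74.32 mm.
M_n = T(d − a/2) = 597.6 kN × (725 − 37.16) mm = 411.05 kN·m.

M_n ≈ 411 kN·m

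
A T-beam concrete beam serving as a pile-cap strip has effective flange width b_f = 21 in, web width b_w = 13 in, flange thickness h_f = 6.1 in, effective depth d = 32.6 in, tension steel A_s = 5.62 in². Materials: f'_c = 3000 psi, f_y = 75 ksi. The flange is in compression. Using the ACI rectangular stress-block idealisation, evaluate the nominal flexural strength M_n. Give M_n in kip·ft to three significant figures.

Tension: T = A_s f_y = 5.62 × 75 = 421.5 kips.
Try a within the flange: a = T/(0.85 f'_c b_f) = 421.5/(0.85 × 3 × 21) = 7.871 in.
a = 7.871 > h_f = 6.1 in: the block extends into the web. Split into flange-overhang and web parts.
C_f = 0.85 f'_c (b_f − b_w) h_f = 0.85 × 3 × (21 − 13) × 6.1 = 124.4 kips.
Remaining web compression depth: a_w = (T − C_f)/(0.85 f'_c b_w) = (421.5 − 124.4)/(0.85 × 3 × 13) = 8.962 in.
M_n = C_f(d − h_f/2) + (T − C_f)(d − a_w/2) = 124.4 × (32.6 − 3.05) + 297.1 × (32.6 − 4.481) = 3676.0 + 8354.2 = 12030.2 kip·in.
M_n = 12030.2/12 = 1002.52 kip·ft.

M_n ≈ 1000 kip·ft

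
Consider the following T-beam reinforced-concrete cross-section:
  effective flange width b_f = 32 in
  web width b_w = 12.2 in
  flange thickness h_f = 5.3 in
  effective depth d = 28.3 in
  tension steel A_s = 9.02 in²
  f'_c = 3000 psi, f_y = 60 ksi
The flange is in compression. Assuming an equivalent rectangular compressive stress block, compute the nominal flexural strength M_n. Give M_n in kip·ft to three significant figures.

M_n ≈ 1120 kip·ft

Tension: T = A_s f_y = 9.02 × 60 = 541.2 kips.
Try a within the flange: a = T/(0.85 f'_c b_f) = 541.2/(0.85 × 3 × 32) = 6.632 in.
a = 6.632 > h_f = 5.3 in: the block extends into the web. Split into flange-overhang and web parts.
C_f = 0.85 f'_c (b_f − b_w) h_f = 0.85 × 3 × (32 − 12.2) × 5.3 = 267.6 kips.
Remaining web compression depth: a_w = (T − C_f)/(0.85 f'_c b_w) = (541.2 − 267.6)/(0.85 × 3 × 12.2) = 8.795 in.
M_n = C_f(d − h_f/2) + (T − C_f)(d − a_w/2) = 267.6 × (28.3 − 2.65) + 273.6 × (28.3 − 4.3975) = 6863.9 + 6539.7 = 13403.6 kip·in.
M_n = 13403.6/12 = 1116.97 kip·ft.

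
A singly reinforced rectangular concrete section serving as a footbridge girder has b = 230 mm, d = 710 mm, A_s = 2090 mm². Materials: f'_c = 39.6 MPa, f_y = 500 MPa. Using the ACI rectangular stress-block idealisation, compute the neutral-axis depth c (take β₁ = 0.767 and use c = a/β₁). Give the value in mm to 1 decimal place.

c ≈ 176.0 mm

T = A_s f_y = 2090 × 500 = 1045000 N = 1045 kN.
Setting C = 0.85 f'_c a b equal to T: a = 1045000/(0.85 × 39.6 × 230) = 134.982 mm.
With β₁ = 0.767, c = a/β₁ = 134.982/0.767 = 176.0 mm.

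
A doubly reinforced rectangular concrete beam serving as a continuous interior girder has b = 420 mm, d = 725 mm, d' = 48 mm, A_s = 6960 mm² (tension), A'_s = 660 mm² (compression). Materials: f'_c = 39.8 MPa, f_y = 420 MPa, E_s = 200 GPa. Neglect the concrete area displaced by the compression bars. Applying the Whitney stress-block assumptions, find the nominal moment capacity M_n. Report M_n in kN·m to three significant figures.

Assume both tension and compression steel yield.
Net tension couple steel: A_s − A'_s = 6300 mm².
a = (A_s − A'_s) f_y / (0.85 f'_c b) = 2646000/(0.85 × 39.8 × 420) = 186.23 mm.
c = a/β₁ = 186.23/0.766 = 243.12 mm; ε'_s = 0.003(c − d')/c = 0.0024 ≥ f_y/E_s = 0.0021, so compression steel does yield.
M_n = (A_s − A'_s) f_y (d − a/2) + A'_s f_y (d − d') = [2646000 × (725 − 93.115) + 277200 × (725 − 48)] × 10⁻⁶ = 1671.97 + 187.66 = 1859.63 kN·m.

M_n ≈ 1860 kN·m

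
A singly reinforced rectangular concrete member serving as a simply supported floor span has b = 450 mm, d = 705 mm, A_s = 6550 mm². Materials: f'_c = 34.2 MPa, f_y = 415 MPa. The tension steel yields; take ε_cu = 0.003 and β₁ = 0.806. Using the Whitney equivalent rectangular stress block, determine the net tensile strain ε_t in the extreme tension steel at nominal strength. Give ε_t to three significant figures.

a = A_s f_y/(0.85 f'_c b) = 207.79 mm.
β₁ = 0.806, so c = a/β₁ = 207.79/0.806 = 257.80 mm.
From the linear strain diagram with ε_cu = 0.003: ε_t = 0.003 (d − c)/c = 0.003 × (705 − 257.80)/257.80 = 0.00520.
Since ε_t ≥ 0.005, the section is tension-controlled.

ε_t ≈ 0.00520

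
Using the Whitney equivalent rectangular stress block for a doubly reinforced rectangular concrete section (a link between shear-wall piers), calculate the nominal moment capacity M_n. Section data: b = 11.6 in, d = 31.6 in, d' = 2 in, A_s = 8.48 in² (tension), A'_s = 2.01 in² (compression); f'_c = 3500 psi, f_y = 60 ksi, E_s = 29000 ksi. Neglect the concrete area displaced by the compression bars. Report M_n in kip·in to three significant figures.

M_n ≈ 13700 kip·in

Assume both steels yield.
a = (A_s − A'_s) f_y/(0.85 f'_c b) = (8.48 − 2.01) × 60/(0.85 × 3.5 × 11.6) = 11.249 in.
c = a/β₁ = 11.249/0.85 = 13.234 in; ε'_s = 0.003(c − d')/c = 0.0025 ≥ ε_y = 0.0021, so the compression steel yields.
M_n = (A_s − A'_s) f_y (d − a/2) + A'_s f_y (d − d') = 388.2 × (31.6 − 5.6245) + 120.6 × (31.6 − 2) = 10083.7 + 3569.8 = 13653.5 kip·in.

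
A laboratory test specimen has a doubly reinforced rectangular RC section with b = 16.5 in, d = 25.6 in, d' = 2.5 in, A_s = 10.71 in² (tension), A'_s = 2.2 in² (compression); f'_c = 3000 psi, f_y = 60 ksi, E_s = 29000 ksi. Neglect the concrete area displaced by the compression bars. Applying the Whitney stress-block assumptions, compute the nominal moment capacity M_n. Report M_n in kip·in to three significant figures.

Assume both steels yield.
a = (A_s − A'_s) f_y/(0.85 f'_c b) = (10.71 − 2.2) × 60/(0.85 × 3 × 16.5) = 12.135 in.
c = a/β₁ = 12.135/0.85 = 14.276 in; ε'_s = 0.003(c − d')/c = 0.0025 ≥ ε_y = 0.0021, so the compression steel yields.
M_n = (A_s − A'_s) f_y (d − a/2) + A'_s f_y (d − d') = 510.6 × (25.6 − 6.0675) + 132 × (25.6 − 2.5) = 9973.3 + 3049.2 = 13022.5 kip·in.

M_n ≈ 13000 kip·in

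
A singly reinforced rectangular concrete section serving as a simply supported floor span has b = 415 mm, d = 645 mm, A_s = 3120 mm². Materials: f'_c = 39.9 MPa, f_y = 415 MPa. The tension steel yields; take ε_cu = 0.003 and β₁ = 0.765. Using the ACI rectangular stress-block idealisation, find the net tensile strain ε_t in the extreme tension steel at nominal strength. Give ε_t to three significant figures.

a = A_s f_y/(0.85 f'_c b) = 91.99 mm.
β₁ = 0.765, so c = a/β₁ = 91.99/0.765 = 120.25 mm.
From the linear strain diagram with ε_cu = 0.003: ε_t = 0.003 (d − c)/c = 0.003 × (645 − 120.25)/120.25 = 0.0131.
Since ε_t ≥ 0.005, the section is tension-controlled.

ε_t ≈ 0.0131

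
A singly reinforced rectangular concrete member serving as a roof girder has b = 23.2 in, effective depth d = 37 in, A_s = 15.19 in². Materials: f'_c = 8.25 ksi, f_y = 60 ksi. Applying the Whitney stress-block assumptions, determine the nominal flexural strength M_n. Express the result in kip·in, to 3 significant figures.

T = A_s f_y = 15.19 × 60 = 911.4 kips.
a = T/(0.85 f'_c b) = 911.4/(0.85 × 8.25 × 23.2) = 5.602 in.
M_n = T(d − a/2) = 911.4 × (37 − 2.801) = 31169.0 kip·in.

M_n ≈ 31200 kip·in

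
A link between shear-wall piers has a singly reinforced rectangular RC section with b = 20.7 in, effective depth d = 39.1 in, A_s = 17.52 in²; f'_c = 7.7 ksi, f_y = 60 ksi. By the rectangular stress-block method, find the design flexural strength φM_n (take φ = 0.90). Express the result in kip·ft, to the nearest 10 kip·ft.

T = A_s f_y = 17.52 × 60 = 1051.2 kips.
a = T/(0.85 f'_c b) = 1051.2/(0.85 × 7.7 × 20.7) = 7.759 in.
M_n = T(d − a/2) = 1051.2 × (39.1 − 3.8795) = 37023.8 kip·in = 37023.8/12 = 3085.32 kip·ft.
φM_n = 0.90 × 3085.32 = 2776.79 kip·ft.

φM_n ≈ 2780 kip·ft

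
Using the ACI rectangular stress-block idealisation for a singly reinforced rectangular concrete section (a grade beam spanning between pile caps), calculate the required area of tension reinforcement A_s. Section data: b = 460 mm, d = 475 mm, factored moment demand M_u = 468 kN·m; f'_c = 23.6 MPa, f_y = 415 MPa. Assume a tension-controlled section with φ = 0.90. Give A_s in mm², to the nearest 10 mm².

M_n = M_u/φ = 468/0.90 = 520 kN·m.
With M_n = 0.85 f'_c a b (d − a/2), solve the quadratic for a:
a = d − √(d² − 2M_n/(0.85 f'_c b)) = 475 − √(475² − 2 × 520×10⁶/(0.85 × 23.6 × 460)) = 138.96 mm.
A_s = 0.85 f'_c a b / f_y = 0.85 × 23.6 × 138.96 × 460 / 415 = 3089.8 mm².

A_s ≈ 3090 mm²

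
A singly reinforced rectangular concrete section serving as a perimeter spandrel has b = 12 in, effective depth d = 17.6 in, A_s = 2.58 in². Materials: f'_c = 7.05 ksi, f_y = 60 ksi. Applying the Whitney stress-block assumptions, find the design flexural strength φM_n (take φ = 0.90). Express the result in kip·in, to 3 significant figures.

T = A_s f_y = 2.58 × 60 = 154.8 kips.
a = T/(0.85 f'_c b) = 154.8/(0.85 × 7.05 × 12) = 2.153 in.
M_n = T(d − a/2) = 154.8 × (17.6 − 1.0765) = 2557.8 kip·in.
φM_n = 0.90 × 2557.8 = 2302.0 kip·in.

φM_n ≈ 2300 kip·in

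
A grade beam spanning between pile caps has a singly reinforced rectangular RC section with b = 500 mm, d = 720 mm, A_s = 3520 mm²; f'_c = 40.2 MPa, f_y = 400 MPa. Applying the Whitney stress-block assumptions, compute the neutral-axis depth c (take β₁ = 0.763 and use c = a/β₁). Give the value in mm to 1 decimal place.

T = A_s f_y = 3520 × 400 = 1408000 N = 1408 kN.
Setting C = 0.85 f'_c a b equal to T: a = 1408000/(0.85 × 40.2 × 500) = 82.411 mm.
With β₁ = 0.763, c = a/β₁ = 82.411/0.763 = 108.0 mm.

c ≈ 108.0 mm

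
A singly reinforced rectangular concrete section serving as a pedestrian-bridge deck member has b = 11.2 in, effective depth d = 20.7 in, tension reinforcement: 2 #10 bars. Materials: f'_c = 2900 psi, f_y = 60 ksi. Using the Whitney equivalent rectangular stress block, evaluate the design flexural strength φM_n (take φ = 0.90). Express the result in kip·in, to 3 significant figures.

φM_n ≈ 2460 kip·in

A_s = 2 × 1.27 = 2.54 in².
T = A_s f_y = 2.54 × 60 = 152.4 kips.
a = T/(0.85 f'_c b) = 152.4/(0.85 × 2.9 × 11.2) = 5.520 in.
M_n = T(d − a/2) = 152.4 × (20.7 − 2.76) = 2734.1 kip·in.
φM_n = 0.90 × 2734.1 = 2460.7 kip·in.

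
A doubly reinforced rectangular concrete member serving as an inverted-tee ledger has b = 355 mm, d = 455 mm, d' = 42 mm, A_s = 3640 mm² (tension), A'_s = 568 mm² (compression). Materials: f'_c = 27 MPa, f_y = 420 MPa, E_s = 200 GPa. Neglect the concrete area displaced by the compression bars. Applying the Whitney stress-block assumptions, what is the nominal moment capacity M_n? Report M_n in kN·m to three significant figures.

Assume both tension and compression steel yield.
Net tension couple steel: A_s − A'_s = 3072 mm².
a = (A_s − A'_s) f_y / (0.85 f'_c b) = 1290240/(0.85 × 27 × 355) = 158.37 mm.
c = a/β₁ = 158.37/0.85 = 186.32 mm; ε'_s = 0.003(c − d')/c = 0.0023 ≥ f_y/E_s = 0.0021, so compression steel does yield.
M_n = (A_s − A'_s) f_y (d − a/2) + A'_s f_y (d − d') = [1290240 × (455 − 79.185) + 238560 × (455 − 42)] × 10⁻⁶ = 484.89 + 98.53 = 583.42 kN·m.

M_n ≈ 583 kN·m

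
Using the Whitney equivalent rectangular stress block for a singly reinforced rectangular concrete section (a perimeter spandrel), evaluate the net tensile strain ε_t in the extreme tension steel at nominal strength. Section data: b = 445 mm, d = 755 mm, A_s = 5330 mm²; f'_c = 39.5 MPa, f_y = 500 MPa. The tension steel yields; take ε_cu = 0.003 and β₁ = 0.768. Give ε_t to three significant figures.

a = A_s f_y/(0.85 f'_c b) = 178.37 mm.
β₁ = 0.768, so c = a/β₁ = 178.37/0.768 = 232.25 mm.
From the linear strain diagram with ε_cu = 0.003: ε_t = 0.003 (d − c)/c = 0.003 × (755 − 232.25)/232.25 = 0.00675.
Since ε_t ≥ 0.005, the section is tension-controlled.

ε_t ≈ 0.00675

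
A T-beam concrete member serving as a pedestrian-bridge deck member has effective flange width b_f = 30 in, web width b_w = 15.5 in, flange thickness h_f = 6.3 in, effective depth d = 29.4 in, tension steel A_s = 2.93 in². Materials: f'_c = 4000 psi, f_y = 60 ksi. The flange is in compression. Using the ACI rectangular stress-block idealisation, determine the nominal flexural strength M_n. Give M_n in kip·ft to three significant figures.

Tension: T = A_s f_y = 2.93 × 60 = 175.8 kips.
Try a within the flange: a = T/(0.85 f'_c b_f) = 175.8/(0.85 × 4 × 30) = 1.724 in.
Since a = 1.724 ≤ h_f = 6.3 in, the stress block lies entirely in the flange; analyse as a rectangular beam of width b_f.
M_n = T(d − a/2) = 175.8 × (29.4 − 0.862) = 5017.0 kip·in.
M_n = 5017.0/12 = 418.08 kip·ft.

M_n ≈ 418 kip·ft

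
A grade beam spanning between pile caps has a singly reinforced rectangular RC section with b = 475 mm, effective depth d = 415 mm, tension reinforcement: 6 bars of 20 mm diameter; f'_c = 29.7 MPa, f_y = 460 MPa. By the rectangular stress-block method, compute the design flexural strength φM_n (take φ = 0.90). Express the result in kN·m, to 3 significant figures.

A_s = 6 × 314 = 1884 mm².
T = A_s f_y = 1884 × 460 = 866640 N = 866.64 kN.
From C = T: a = T/(0.85 f'_c b) = 866640/(0.85 × 29.7 × 475) = 72.27 mm.
M_n = T(d − a/2) = 866.64 kN × (415 − 36.135) mm = 328.34 kN·m.
φM_n = 0.90 × 328.34 = 295.51 kN·m.

φM_n ≈ 296 kN·m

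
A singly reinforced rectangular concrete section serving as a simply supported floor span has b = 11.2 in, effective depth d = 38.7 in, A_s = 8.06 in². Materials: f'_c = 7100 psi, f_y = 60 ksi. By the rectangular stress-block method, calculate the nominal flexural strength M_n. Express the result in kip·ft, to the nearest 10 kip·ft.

M_n ≈ 1420 kip·ft

T = A_s f_y = 8.06 × 60 = 483.6 kips.
a = T/(0.85 f'_c b) = 483.6/(0.85 × 7.1 × 11.2) = 7.155 in.
M_n = T(d − a/2) = 483.6 × (38.7 − 3.5775) = 16985.2 kip·in = 16985.2/12 = 1415.43 kip·ft.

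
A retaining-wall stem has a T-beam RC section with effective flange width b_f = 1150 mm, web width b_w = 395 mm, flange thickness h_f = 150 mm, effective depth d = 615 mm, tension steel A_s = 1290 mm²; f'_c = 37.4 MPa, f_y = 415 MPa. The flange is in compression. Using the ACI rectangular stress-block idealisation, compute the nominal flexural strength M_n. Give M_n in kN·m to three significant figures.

M_n ≈ 325 kN·m

Tension: T = A_s f_y = 1290 × 415 = 535350 N.
Try a within the flange: a = T/(0.85 f'_c b_f) = 535350/(0.85 × 37.4 × 1150) = 14.64 mm.
Since a = 14.64 ≤ h_f = 150 mm, the stress block lies entirely in the flange; analyse as a rectangular beam of width b_f.
M_n = T(d − a/2) = 535350 × (615 − 7.32) = 325.32 × 10⁶ N·mm.
M_n = 325.32 kN·m.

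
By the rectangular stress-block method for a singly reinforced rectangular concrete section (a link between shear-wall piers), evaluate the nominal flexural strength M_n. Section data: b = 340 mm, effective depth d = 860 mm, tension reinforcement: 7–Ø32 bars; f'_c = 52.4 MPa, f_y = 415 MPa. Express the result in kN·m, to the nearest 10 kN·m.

M_n ≈ 1830 kN·m

A_s = 7 × 804 = 5628 mm².
T = A_s f_y = 5628 × 415 = 2335620 N = 2335.62 kN.
From C = T: a = T/(0.85 f'_c b) = 2335620/(0.85 × 52.4 × 340) = 154.23 mm.
M_n = T(d − a/2) = 2335.62 kN × (860 − 77.115) mm = 1828.52 kN·m.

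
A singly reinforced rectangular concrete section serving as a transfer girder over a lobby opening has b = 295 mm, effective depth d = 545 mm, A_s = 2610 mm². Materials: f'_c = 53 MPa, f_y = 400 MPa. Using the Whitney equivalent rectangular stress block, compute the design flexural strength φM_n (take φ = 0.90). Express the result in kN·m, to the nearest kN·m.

T = A_s f_y = 2610 × 400 = 1044000 N = 1044 kN.
From C = T: a = T/(0.85 f'_c b) = 1044000/(0.85 × 53 × 295) = 78.56 mm.
M_n = T(d − a/2) = 1044 kN × (545 − 39.28) mm = 527.97 kN·m.
φM_n = 0.90 × 527.97 = 475.17 kN·m.

φM_n ≈ 475 kN·m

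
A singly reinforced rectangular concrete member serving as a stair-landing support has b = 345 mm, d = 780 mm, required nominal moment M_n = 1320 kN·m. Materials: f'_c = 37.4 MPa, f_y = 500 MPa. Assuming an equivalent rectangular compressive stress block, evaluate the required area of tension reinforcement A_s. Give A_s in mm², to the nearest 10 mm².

A_s ≈ 3810 mm²

With M_n = 0.85 f'_c a b (d − a/2), solve the quadratic for a:
a = d − √(d² − 2M_n/(0.85 f'_c b)) = 780 − √(780² − 2 × 1320×10⁶/(0.85 × 37.4 × 345)) = 173.63 mm.
A_s = 0.85 f'_c a b / f_y = 0.85 × 37.4 × 173.63 × 345 / 500 = 3808.6 mm².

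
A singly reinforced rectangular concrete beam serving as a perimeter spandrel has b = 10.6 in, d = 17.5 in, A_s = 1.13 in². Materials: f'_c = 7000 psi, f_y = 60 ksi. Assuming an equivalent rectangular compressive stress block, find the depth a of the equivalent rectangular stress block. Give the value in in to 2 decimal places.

a ≈ 1.07 in

T = A_s f_y = 1.13 × 60 = 67.8 kips.
a = T/(0.85 f'_c b) = 67.8/(0.85 × 7 × 10.6) = 1.07 in.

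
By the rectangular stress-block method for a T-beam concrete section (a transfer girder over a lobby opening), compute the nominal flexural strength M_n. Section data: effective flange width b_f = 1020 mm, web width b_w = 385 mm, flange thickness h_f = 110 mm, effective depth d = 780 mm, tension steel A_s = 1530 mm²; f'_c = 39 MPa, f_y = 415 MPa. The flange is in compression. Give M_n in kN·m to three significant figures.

Tension: T = A_s f_y = 1530 × 415 = 634950 N.
Try a within the flange: a = T/(0.85 f'_c b_f) = 634950/(0.85 × 39 × 1020) = 18.78 mm.
Since a = 18.78 ≤ h_f = 110 mm, the stress block lies entirely in the flange; analyse as a rectangular beam of width b_f.
M_n = T(d − a/2) = 634950 × (780 − 9.39) = 489.30 × 10⁶ N·mm.
M_n = 489.30 kN·m.

M_n ≈ 489 kN·m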